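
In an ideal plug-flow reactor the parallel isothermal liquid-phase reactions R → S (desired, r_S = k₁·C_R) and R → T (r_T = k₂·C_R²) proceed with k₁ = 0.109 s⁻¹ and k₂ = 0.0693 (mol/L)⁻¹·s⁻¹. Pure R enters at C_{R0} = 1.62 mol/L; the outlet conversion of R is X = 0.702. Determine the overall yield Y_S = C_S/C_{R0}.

0.428

C_R = C_{R0}(1−X) = 0.4828 mol/L.
Along a PFR/batch, dC_S/dC_R = −r_S/(r_S+r_T) = −k₁/(k₁+k₂·C_R).
Integrating from C_{R0} to C_R: C_S = (0.109/0.0693)·ln[(0.109+0.0693·1.62)/(0.109+0.0693·0.483)] = 1.573·ln(0.2213/0.1425) = 0.6926 mol/L.
Y_S = C_S/C_{R0} = 0.6926/1.62 = 0.428.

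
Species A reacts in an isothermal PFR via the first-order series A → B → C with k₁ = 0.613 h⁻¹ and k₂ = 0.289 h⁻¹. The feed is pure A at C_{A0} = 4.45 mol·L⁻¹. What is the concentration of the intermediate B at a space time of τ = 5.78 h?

1.34 mol·L⁻¹

The intermediate concentration in a first-order A→B→C sequence is C_B = k₁C_{A0}(e^(−k₁τ) − e^(−k₂τ))/(k₂−k₁).
e^(−k₁τ) = e^(−0.613×5.78) = e^(−3.543) = 0.02892; e^(−k₂τ) = e^(−1.670) = 0.1882.
C_B = 0.613×4.45/(0.289−0.613) × (0.02892−0.1882) = (-8.419)×(-0.1592) = 1.341 mol·L⁻¹.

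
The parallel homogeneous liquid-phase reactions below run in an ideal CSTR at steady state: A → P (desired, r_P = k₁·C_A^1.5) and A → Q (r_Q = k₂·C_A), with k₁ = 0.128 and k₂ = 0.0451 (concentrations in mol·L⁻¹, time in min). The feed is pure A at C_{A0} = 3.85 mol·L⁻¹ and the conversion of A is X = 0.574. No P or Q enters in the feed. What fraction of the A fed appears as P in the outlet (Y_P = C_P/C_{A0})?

0.450

Exit C_A = C_{A0}(1−X) = 3.85×0.426 = 1.640 mol·L⁻¹.
A CSTR operates uniformly at the exit composition, giving r_P = 0.2689 and r_Q = 0.07397 (each k·C_A^n at C_A = 1.640).
Fraction of consumed A going to P: r_P/(r_P+r_Q) = 0.7842.
C_P = 0.7842·C_{A0}·X = 0.7842×3.85×0.574 = 1.73 mol·L⁻¹; Y_P = C_P/C_{A0} = 0.450.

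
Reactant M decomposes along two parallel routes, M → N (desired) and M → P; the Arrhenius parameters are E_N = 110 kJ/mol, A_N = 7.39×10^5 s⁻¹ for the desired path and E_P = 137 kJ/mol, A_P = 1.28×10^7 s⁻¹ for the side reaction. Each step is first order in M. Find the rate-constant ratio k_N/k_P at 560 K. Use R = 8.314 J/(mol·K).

19.1

Since both paths have the same order in M, the concentration cancels and S_{N/P} = k_N/k_P = (A_N/A_P)·exp[(E_P−E_N)/(RT)].
(E_P−E_N)/(RT) = (137−110)×10³/(8.314×560) = 27000/4656 = 5.799.
k_N/k_P = (7.39×10^5/1.28×10^7)·exp(5.799) = 0.05773 × 330.0 = 19.1.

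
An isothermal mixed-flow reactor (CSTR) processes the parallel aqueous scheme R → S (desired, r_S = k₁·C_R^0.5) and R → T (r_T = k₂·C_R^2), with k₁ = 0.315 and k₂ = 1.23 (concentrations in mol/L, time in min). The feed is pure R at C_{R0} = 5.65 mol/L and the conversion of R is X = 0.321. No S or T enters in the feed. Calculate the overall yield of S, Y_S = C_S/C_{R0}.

0.0106

Exit C_R = C_{R0}(1−X) = 5.65×0.679 = 3.836 mol/L.
In a CSTR the entire volume is at exit conditions, so r_S = 0.315×3.836^0.5 = 0.6170 and r_T = 1.23×3.836^2 = 18.10.
Fraction of consumed R going to S: r_S/(r_S+r_T) = 0.03296.
C_S = 0.03296·C_{R0}·X = 0.03296×5.65×0.321 = 0.0598 mol/L; Y_S = C_S/C_{R0} = 0.0106.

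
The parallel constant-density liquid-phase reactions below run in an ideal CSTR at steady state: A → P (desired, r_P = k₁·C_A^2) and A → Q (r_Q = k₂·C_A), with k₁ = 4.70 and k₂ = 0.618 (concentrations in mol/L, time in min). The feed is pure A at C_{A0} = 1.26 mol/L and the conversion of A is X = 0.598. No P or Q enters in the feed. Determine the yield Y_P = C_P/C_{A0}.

0.475

Exit C_A = C_{A0}(1−X) = 1.26×0.402 = 0.5065 mol/L.
Rates in a CSTR are evaluated at the outlet concentration: r_P = 4.70×0.5065^2 = 1.206, r_Q = 0.618×0.5065 = 0.3130.
Fraction of consumed A going to P: r_P/(r_P+r_Q) = 0.7939.
C_P = 0.7939·C_{A0}·X = 0.7939×1.26×0.598 = 0.598 mol/L; Y_P = C_P/C_{A0} = 0.475.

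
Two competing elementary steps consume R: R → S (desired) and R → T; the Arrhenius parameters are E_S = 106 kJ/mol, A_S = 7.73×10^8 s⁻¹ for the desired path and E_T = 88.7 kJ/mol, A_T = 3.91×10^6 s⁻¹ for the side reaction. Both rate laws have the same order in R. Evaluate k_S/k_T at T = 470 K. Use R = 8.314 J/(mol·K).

2.36

With equal orders, S_{S/T} = k_S/k_T = (A_S/A_T)·exp[(E_T−E_S)/(RT)].
(E_T−E_S)/(RT) = (88.7−106)×10³/(8.314×470) = -17300/3908 = -4.427.
k_S/k_T = (7.73×10^8/3.91×10^6)·exp(-4.427) = 197.7 × 0.01195 = 2.36.
Since E_S > E_T, raising the temperature improves selectivity toward S.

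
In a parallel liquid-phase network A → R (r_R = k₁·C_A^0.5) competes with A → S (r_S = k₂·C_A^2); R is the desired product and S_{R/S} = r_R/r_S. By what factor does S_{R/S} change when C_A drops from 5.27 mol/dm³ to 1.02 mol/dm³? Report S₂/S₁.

11.7

S_{R/S} = (k₁/k₂)·C_A^-1.5, so S₂/S₁ = (C_{A,2}/C_{A,1})^-1.5.
= (1.02/5.27)^(-1.5) = (0.1935)^(-1.5) = 11.7.
Selectivity toward R rises as C_A falls — low-concentration operation is favoured.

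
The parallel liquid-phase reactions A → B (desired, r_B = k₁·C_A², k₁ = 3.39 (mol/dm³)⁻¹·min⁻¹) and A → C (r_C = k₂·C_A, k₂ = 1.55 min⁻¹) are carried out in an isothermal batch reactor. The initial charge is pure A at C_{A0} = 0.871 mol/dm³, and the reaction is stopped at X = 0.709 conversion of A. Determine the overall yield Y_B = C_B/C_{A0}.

C_A = C_{A0}(1−X) = 0.2535 mol/dm³.
Along a PFR/batch, dC_C/dC_A = −r_C/(r_B+r_C) = −k₂/(k₂+k₁·C_A).
Integrating from C_{A0} to C_A: C_C = (1.55/3.39)·ln[(1.55+3.39·0.871)/(1.55+3.39·0.253)] = 0.4572·ln(4.503/2.409) = 0.2859 mol/dm³.
Then C_B = (C_{A0}−C_A) − C_C = 0.6175 − 0.2859 = 0.3316 mol/dm³.
Y_B = C_B/C_{A0} = 0.3316/0.871 = 0.381.

0.381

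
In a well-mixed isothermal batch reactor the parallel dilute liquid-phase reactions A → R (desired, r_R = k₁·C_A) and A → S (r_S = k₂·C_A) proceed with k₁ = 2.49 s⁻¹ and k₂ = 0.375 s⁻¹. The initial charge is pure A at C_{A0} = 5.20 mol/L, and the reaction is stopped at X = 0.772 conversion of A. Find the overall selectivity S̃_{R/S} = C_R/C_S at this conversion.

C_A = C_{A0}(1−X) = 1.186 mol/L.
Both paths are first order in A, so the instantaneous fraction to R is constant: dC_R/d(−C_A) = k₁/(k₁+k₂) = 0.8691.
C_R = 0.8691·(C_{A0}−C_A) = 0.8691×4.014 = 3.49 mol/L.
C_S = (C_{A0}−C_A)−C_R = 0.5254 mol/L; S̃_{R/S} = 3.489/0.5254 = 6.64.

6.64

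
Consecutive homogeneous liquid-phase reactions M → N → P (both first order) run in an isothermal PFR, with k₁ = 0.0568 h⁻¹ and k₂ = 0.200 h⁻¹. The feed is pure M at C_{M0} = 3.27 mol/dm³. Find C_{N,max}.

0.564 mol/dm³

For a first-order series the maximum intermediate yield is C_{N,max}/C_{M0} = (k₁/k₂)^[k₂/(k₂−k₁)].
= (0.0568/0.200)^(0.200/(0.200−0.0568)) = (0.2840)^(1.397) = 0.1724.
C_{N,max} = 0.1724×3.27 = 0.564 mol/dm³.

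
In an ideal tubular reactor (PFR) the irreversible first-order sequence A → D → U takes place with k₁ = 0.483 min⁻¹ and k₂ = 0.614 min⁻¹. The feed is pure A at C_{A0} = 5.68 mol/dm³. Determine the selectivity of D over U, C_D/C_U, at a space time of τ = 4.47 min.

Solving the coupled first-order balances gives C_D(τ) = [k₁/(k₂−k₁)]·C_{A0}·(e^(−k₁τ) − e^(−k₂τ)).
e^(−k₁τ) = e^(−0.483×4.47) = e^(−2.159) = 0.1154; e^(−k₂τ) = e^(−2.745) = 0.06428.
C_D = 0.483×5.68/(0.614−0.483) × (0.1154−0.06428) = 20.94×0.05116 = 1.071 mol/dm³.
C_A = C_{A0}e^(−k₁τ) = 0.6557 mol/dm³, so C_U = C_{A0}−C_A−C_D = 3.953 mol/dm³; C_D/C_U = 0.271.

0.271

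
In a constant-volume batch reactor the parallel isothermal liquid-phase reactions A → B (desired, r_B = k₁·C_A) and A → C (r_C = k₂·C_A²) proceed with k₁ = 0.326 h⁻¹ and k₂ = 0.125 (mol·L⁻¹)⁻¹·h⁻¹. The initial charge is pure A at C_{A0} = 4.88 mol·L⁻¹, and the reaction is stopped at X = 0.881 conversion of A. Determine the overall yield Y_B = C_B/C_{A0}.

C_A = C_{A0}(1−X) = 0.5807 mol·L⁻¹.
Along a PFR/batch, dC_B/dC_A = −r_B/(r_B+r_C) = −k₁/(k₁+k₂·C_A).
Integrating from C_{A0} to C_A: C_B = (0.326/0.125)·ln[(0.326+0.125·4.88)/(0.326+0.125·0.581)] = 2.608·ln(0.9360/0.3986) = 2.226 mol·L⁻¹.
Y_B = C_B/C_{A0} = 2.226/4.88 = 0.456.

0.456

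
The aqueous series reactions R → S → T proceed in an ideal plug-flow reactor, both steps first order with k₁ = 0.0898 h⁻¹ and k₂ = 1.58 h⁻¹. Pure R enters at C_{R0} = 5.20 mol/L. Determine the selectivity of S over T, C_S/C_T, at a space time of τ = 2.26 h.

For first-order series with pure R initially, C_S(τ) = k₁C_{R0}/(k₂−k₁)·(e^(−k₁τ) − e^(−k₂τ)).
e^(−k₁τ) = e^(−0.0898×2.26) = e^(−0.2029) = 0.8163; e^(−k₂τ) = e^(−3.571) = 0.02813.
C_S = 0.0898×5.20/(1.58−0.0898) × (0.8163−0.02813) = 0.3134×0.7882 = 0.2470 mol/L.
C_R = C_{R0}e^(−k₁τ) = 4.245 mol/L, so C_T = C_{R0}−C_R−C_S = 0.7082 mol/L; C_S/C_T = 0.349.

0.349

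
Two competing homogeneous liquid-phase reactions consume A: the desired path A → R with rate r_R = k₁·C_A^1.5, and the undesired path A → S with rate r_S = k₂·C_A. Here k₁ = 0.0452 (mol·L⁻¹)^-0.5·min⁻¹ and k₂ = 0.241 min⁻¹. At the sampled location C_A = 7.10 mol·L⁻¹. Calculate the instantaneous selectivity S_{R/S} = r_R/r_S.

S_{R/S} = r_R/r_S = (k₁·C_A^1.5)/(k₂·C_A) = (k₁/k₂)·C_A^0.5.
= (0.0452×7.100^1.5) / (0.241×7.100) = 0.8551/1.711 = 0.500.
Since the desired path is higher order in A, keeping C_A high (PFR or concentrated feed) favours R.

0.500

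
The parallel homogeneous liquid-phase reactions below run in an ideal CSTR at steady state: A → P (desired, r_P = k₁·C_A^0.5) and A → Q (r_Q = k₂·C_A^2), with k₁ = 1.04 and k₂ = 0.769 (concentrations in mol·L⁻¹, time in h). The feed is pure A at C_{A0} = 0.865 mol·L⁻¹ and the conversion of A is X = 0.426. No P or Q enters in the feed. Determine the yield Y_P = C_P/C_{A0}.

0.338

Exit C_A = C_{A0}(1−X) = 0.865×0.574 = 0.4965 mol·L⁻¹.
A CSTR operates uniformly at the exit composition, giving r_P = 0.7328 and r_Q = 0.1896 (each k·C_A^n at C_A = 0.4965).
Fraction of consumed A going to P: r_P/(r_P+r_Q) = 0.7945.
C_P = 0.7945·C_{A0}·X = 0.7945×0.865×0.426 = 0.293 mol·L⁻¹; Y_P = C_P/C_{A0} = 0.338.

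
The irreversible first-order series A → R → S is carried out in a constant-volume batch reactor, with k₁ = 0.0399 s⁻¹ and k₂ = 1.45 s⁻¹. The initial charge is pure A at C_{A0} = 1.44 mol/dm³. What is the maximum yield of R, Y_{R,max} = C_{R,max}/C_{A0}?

Evaluating C_R at t_opt = ln(k₂/k₁)/(k₂−k₁) gives C_{R,max}/C_{A0} = (k₁/k₂)^[k₂/(k₂−k₁)].
= (0.0399/1.45)^(1.45/(1.45−0.0399)) = (0.02752)^(1.028) = 0.02486.

0.0249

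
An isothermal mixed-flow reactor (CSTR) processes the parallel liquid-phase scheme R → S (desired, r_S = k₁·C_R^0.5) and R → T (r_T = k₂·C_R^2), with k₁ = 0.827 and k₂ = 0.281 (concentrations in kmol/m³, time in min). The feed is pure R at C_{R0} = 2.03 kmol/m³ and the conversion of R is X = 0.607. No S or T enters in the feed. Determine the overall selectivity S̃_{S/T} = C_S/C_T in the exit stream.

Exit C_R = C_{R0}(1−X) = 2.03×0.393 = 0.7978 kmol/m³.
Rates in a CSTR are evaluated at the outlet concentration: r_S = 0.827×0.7978^0.5 = 0.7387, r_T = 0.281×0.7978^2 = 0.1788.
Overall selectivity = C_S/C_T = r_Sτ/(r_Tτ) = r_S/r_T = 4.13.

4.13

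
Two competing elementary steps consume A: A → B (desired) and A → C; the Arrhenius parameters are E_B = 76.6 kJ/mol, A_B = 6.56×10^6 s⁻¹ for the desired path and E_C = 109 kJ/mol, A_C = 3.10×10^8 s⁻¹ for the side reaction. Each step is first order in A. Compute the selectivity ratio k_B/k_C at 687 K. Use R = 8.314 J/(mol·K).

k_B/k_C = (A_B/A_C)·exp[−(E_B−E_C)/(RT)] = (A_B/A_C)·exp[(E_C−E_B)/(RT)].
(E_C−E_B)/(RT) = (109−76.6)×10³/(8.314×687) = 32400/5712 = 5.673.
k_B/k_C = (6.56×10^6/3.10×10^8)·exp(5.673) = 0.02116 × 290.8 = 6.15.

6.15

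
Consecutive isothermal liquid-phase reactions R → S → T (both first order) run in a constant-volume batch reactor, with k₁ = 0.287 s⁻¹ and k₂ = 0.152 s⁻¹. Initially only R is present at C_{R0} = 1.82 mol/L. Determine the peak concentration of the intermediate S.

For a first-order series the maximum intermediate yield is C_{S,max}/C_{R0} = (k₁/k₂)^[k₂/(k₂−k₁)].
= (0.287/0.152)^(0.152/(0.152−0.287)) = (1.888)^(-1.126) = 0.4889.
C_{S,max} = 0.4889×1.82 = 0.890 mol/L.

0.890 mol/L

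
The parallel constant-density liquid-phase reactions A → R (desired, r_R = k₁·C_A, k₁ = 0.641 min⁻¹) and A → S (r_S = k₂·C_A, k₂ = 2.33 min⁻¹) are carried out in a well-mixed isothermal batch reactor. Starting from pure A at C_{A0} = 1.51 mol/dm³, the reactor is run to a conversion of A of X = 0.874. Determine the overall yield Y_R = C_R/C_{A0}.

C_A = C_{A0}(1−X) = 0.1903 mol/dm³.
Both paths are first order in A, so the instantaneous fraction to R is constant: dC_R/d(−C_A) = k₁/(k₁+k₂) = 0.2158.
C_R = 0.2158·(C_{A0}−C_A) = 0.2158×1.320 = 0.285 mol/dm³.
Y_R = C_R/C_{A0} = 0.2847/1.51 = 0.189.

0.189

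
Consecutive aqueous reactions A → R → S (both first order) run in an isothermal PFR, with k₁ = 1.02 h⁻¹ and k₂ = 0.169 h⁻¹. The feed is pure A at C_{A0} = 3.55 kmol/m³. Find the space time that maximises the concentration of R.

2.11 h

Setting dC_R/dτ = 0 gives τ_opt = ln(k₂/k₁)/(k₂−k₁).
= ln(0.169/1.02)/(0.169−1.02) = ln(0.1657)/-0.8510 = -1.798/-0.8510 = 2.11 h.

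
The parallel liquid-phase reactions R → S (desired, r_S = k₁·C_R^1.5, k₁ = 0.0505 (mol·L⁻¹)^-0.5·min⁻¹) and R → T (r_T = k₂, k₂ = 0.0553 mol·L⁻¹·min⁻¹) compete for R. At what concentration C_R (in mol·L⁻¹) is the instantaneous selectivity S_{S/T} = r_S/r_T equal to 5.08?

3.14 mol·L⁻¹

S_{S/T} = (k₁/k₂)·C_R^1.5 ⇒ C_R = (S·k₂/k₁)^(1/1.5).
= (5.08×0.0553/0.0505)^(0.6667) = (5.563)^(0.6667) = 3.14 mol·L⁻¹.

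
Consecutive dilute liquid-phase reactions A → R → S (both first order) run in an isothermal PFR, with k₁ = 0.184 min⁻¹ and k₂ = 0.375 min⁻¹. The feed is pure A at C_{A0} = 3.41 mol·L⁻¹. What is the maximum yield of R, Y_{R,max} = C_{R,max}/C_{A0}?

0.247

For a first-order series the maximum intermediate yield is C_{R,max}/C_{A0} = (k₁/k₂)^[k₂/(k₂−k₁)].
= (0.184/0.375)^(0.375/(0.375−0.184)) = (0.4907)^(1.963) = 0.2471.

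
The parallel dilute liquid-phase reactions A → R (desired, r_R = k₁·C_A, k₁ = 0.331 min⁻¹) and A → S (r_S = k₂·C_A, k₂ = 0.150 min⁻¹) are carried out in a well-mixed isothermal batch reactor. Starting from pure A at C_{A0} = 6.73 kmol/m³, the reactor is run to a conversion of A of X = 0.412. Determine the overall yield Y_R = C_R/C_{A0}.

0.284

C_A = C_{A0}(1−X) = 3.957 kmol/m³.
Both paths are first order in A, so the instantaneous fraction to R is constant: dC_R/d(−C_A) = k₁/(k₁+k₂) = 0.6881.
C_R = 0.6881·(C_{A0}−C_A) = 0.6881×2.773 = 1.91 kmol/m³.
Y_R = C_R/C_{A0} = 1.908/6.73 = 0.284.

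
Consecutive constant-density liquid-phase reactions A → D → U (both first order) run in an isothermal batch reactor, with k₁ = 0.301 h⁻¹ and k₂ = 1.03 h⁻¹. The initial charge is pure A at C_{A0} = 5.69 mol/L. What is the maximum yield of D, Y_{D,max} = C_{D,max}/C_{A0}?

Evaluating C_D at t_opt = ln(k₂/k₁)/(k₂−k₁) gives C_{D,max}/C_{A0} = (k₁/k₂)^[k₂/(k₂−k₁)].
= (0.301/1.03)^(1.03/(1.03−0.301)) = (0.2922)^(1.413) = 0.1758.

0.176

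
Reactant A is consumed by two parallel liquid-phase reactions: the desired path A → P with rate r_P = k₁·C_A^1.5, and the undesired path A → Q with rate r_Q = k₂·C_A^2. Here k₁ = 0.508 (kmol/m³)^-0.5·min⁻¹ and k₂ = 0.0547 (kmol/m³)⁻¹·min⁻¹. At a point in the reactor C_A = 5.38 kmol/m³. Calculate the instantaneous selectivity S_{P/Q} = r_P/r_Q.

S_{P/Q} = r_P/r_Q = (k₁·C_A^1.5)/(k₂·C_A^2) = (k₁/k₂)·C_A^-0.5.
= (0.508×5.380^1.5) / (0.0547×5.380^2) = 6.339/1.583 = 4.00.

4.00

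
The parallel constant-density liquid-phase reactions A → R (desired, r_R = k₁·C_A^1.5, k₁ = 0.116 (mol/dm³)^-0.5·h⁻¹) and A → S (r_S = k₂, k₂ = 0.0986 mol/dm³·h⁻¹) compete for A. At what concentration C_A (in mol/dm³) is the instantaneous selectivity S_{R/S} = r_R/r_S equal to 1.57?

1.21 mol/dm³

S_{R/S} = (k₁/k₂)·C_A^1.5 ⇒ C_A = (S·k₂/k₁)^(1/1.5).
= (1.57×0.0986/0.116)^(0.6667) = (1.334)^(0.6667) = 1.21 mol/dm³.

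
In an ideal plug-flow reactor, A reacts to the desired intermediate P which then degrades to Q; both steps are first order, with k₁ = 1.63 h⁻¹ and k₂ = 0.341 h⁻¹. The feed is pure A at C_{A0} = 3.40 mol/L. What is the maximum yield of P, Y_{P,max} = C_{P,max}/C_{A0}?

0.661

For a first-order series the maximum intermediate yield is C_{P,max}/C_{A0} = (k₁/k₂)^[k₂/(k₂−k₁)].
= (1.63/0.341)^(0.341/(0.341−1.63)) = (4.780)^(-0.2645) = 0.6611.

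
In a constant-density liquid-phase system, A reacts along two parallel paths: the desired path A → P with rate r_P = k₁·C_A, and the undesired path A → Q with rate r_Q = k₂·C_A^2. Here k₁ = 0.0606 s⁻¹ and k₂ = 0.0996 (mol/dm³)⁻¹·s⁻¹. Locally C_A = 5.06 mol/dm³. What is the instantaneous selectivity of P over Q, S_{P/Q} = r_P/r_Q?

S_{P/Q} = r_P/r_Q = (k₁·C_A)/(k₂·C_A^2) = (k₁/k₂)·C_A⁻¹.
= (0.0606×5.060) / (0.0996×5.060^2) = 0.3066/2.550 = 0.120.
The undesired path is higher order in A, so low C_A (CSTR or dilute feed) favours P.

0.120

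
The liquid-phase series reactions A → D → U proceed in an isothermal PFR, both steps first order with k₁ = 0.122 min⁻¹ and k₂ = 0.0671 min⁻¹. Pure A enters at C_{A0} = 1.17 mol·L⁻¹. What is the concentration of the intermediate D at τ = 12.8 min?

0.556 mol·L⁻¹

The intermediate concentration in a first-order A→B→C sequence is C_D = k₁C_{A0}(e^(−k₁τ) − e^(−k₂τ))/(k₂−k₁).
e^(−k₁τ) = e^(−0.122×12.8) = e^(−1.562) = 0.2098; e^(−k₂τ) = e^(−0.8589) = 0.4236.
C_D = 0.122×1.17/(0.0671−0.122) × (0.2098−0.4236) = (-2.600)×(-0.2138) = 0.5560 mol·L⁻¹.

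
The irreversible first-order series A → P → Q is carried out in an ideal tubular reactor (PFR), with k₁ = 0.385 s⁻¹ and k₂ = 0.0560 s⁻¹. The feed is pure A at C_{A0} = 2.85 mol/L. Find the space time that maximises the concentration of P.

5.86 s

For first-order series the maximum of C_P occurs at τ_opt = ln(k₂/k₁)/(k₂−k₁).
= ln(0.0560/0.385)/(0.0560−0.385) = ln(0.1455)/-0.3290 = -1.928/-0.3290 = 5.86 s.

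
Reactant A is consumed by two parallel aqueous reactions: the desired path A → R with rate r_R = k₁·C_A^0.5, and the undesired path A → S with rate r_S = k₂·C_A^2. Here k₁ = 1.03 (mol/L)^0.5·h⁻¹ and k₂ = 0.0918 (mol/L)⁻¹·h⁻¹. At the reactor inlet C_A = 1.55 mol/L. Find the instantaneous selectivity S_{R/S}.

5.81

S_{R/S} = r_R/r_S = (k₁·C_A^0.5)/(k₂·C_A^2) = (k₁/k₂)·C_A^-1.5.
= (1.03×1.550^0.5) / (0.0918×1.550^2) = 1.282/0.2205 = 5.81.
The undesired path is higher order in A, so low C_A (CSTR or dilute feed) favours R.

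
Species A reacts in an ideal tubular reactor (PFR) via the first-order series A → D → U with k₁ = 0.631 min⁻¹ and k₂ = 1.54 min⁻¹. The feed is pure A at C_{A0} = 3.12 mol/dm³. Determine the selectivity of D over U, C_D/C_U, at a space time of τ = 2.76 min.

0.157

The intermediate concentration in a first-order A→B→C sequence is C_D = k₁C_{A0}(e^(−k₁τ) − e^(−k₂τ))/(k₂−k₁).
e^(−k₁τ) = e^(−0.631×2.76) = e^(−1.742) = 0.1752; e^(−k₂τ) = e^(−4.250) = 0.01426.
C_D = 0.631×3.12/(1.54−0.631) × (0.1752−0.01426) = 2.166×0.1610 = 0.3487 mol/dm³.
C_A = C_{A0}e^(−k₁τ) = 0.5468 mol/dm³, so C_U = C_{A0}−C_A−C_D = 2.225 mol/dm³; C_D/C_U = 0.157.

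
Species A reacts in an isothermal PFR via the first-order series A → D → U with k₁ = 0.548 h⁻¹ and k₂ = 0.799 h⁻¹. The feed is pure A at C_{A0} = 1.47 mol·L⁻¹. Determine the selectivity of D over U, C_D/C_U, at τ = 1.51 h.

1.15

For first-order series with pure A initially, C_D(τ) = k₁C_{A0}/(k₂−k₁)·(e^(−k₁τ) − e^(−k₂τ)).
e^(−k₁τ) = e^(−0.548×1.51) = e^(−0.8275) = 0.4371; e^(−k₂τ) = e^(−1.206) = 0.2992.
C_D = 0.548×1.47/(0.799−0.548) × (0.4371−0.2992) = 3.209×0.1379 = 0.4426 mol·L⁻¹.
C_A = C_{A0}e^(−k₁τ) = 0.6426 mol·L⁻¹, so C_U = C_{A0}−C_A−C_D = 0.3848 mol·L⁻¹; C_D/C_U = 1.15.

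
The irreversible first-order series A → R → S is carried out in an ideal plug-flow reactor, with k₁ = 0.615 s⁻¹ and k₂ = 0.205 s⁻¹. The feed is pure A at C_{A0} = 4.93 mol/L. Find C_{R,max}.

2.85 mol/L

For a first-order series the maximum intermediate yield is C_{R,max}/C_{A0} = (k₁/k₂)^[k₂/(k₂−k₁)].
= (0.615/0.205)^(0.205/(0.205−0.615)) = (3.000)^(-0.5000) = 0.5774.
C_{R,max} = 0.5774×4.93 = 2.85 mol/L.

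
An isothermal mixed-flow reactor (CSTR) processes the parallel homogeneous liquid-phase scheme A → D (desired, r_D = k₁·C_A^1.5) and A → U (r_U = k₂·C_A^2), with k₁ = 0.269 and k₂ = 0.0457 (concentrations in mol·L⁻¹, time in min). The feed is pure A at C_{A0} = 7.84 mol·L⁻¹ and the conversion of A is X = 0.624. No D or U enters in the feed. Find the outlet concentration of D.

3.79 mol·L⁻¹

Exit C_A = C_{A0}(1−X) = 7.84×0.376 = 2.948 mol·L⁻¹.
Rates in a CSTR are evaluated at the outlet concentration: r_D = 0.269×2.948^1.5 = 1.361, r_U = 0.0457×2.948^2 = 0.3971.
Fraction of consumed A going to D: r_D/(r_D+r_U) = 0.7742.
C_D = 0.7742·C_{A0}·X = 0.7742×7.84×0.624 = 3.79 mol·L⁻¹.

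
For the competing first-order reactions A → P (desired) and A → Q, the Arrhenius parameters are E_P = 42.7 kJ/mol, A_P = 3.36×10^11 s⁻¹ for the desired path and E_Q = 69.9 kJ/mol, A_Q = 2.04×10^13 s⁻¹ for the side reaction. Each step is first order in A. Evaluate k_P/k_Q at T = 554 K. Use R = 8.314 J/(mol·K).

6.04

Since both paths have the same order in A, the concentration cancels and S_{P/Q} = k_P/k_Q = (A_P/A_Q)·exp[(E_Q−E_P)/(RT)].
(E_Q−E_P)/(RT) = (69.9−42.7)×10³/(8.314×554) = 27200/4606 = 5.905.
k_P/k_Q = (3.36×10^11/2.04×10^13)·exp(5.905) = 0.01647 × 367.0 = 6.04.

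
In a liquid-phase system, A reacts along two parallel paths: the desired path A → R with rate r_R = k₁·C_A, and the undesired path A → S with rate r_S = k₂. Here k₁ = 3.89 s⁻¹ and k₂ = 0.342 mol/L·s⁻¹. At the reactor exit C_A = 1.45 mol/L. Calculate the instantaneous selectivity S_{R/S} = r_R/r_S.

16.5

S_{R/S} = r_R/r_S = (k₁·C_A)/(k₂) = (k₁/k₂)·C_A.
= (3.89×1.450) / (0.342) = 5.641/0.3420 = 16.5.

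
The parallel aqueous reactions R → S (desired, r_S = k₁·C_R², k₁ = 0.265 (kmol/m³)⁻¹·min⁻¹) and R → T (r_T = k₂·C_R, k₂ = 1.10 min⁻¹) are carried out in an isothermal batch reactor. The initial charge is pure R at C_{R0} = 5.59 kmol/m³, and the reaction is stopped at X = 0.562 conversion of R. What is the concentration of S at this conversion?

C_R = C_{R0}(1−X) = 2.448 kmol/m³.
Along a PFR/batch, dC_T/dC_R = −r_T/(r_S+r_T) = −k₂/(k₂+k₁·C_R).
Integrating from C_{R0} to C_R: C_T = (1.10/0.265)·ln[(1.10+0.265·5.59)/(1.10+0.265·2.45)] = 4.151·ln(2.581/1.749) = 1.616 kmol/m³.
Then C_S = (C_{R0}−C_R) − C_T = 3.142 − 1.616 = 1.525 kmol/m³.

1.53 kmol/m³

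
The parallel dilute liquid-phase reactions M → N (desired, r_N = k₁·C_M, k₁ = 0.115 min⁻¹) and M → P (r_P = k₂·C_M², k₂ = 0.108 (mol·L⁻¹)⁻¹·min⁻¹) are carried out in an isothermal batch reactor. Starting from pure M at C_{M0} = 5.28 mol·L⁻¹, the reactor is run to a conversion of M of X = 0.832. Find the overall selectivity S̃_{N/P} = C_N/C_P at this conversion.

C_M = C_{M0}(1−X) = 0.8870 mol·L⁻¹.
Along a PFR/batch, dC_N/dC_M = −r_N/(r_N+r_P) = −k₁/(k₁+k₂·C_M).
Integrating from C_{M0} to C_M: C_N = (0.115/0.108)·ln[(0.115+0.108·5.28)/(0.115+0.108·0.887)] = 1.065·ln(0.6852/0.2108) = 1.255 mol·L⁻¹.
C_P = (C_{M0}−C_M)−C_N = 3.138 mol·L⁻¹; S̃_{N/P} = 1.255/3.138 = 0.400.

0.400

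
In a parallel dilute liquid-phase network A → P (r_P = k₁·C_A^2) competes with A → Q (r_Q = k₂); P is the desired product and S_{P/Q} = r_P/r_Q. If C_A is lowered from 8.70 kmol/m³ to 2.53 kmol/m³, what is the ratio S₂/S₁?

S_{P/Q} = (k₁/k₂)·C_A^2, so S₂/S₁ = (C_{A,2}/C_{A,1})^2.
= (2.53/8.70)^2 = (0.2908)^2 = 0.0846.
Selectivity toward P falls as C_A falls — high-concentration operation is favoured.

0.0846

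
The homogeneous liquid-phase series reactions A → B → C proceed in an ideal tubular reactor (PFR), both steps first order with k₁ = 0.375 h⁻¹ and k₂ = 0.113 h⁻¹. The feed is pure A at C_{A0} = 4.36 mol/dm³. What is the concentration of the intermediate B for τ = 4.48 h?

Solving the coupled first-order balances gives C_B(τ) = [k₁/(k₂−k₁)]·C_{A0}·(e^(−k₁τ) − e^(−k₂τ)).
e^(−k₁τ) = e^(−0.375×4.48) = e^(−1.680) = 0.1864; e^(−k₂τ) = e^(−0.5062) = 0.6028.
C_B = 0.375×4.36/(0.113−0.375) × (0.1864−0.6028) = (-6.240)×(-0.4164) = 2.598 mol/dm³.

2.60 mol/dm³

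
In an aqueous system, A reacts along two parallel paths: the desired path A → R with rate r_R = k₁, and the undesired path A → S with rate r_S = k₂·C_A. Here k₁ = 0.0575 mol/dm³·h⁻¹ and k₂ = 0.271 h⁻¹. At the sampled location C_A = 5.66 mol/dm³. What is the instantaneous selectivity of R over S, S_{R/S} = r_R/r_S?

0.0375

S_{R/S} = r_R/r_S = (k₁)/(k₂·C_A) = (k₁/k₂)·C_A⁻¹.
= (0.0575) / (0.271×5.660) = 0.05750/1.534 = 0.0375.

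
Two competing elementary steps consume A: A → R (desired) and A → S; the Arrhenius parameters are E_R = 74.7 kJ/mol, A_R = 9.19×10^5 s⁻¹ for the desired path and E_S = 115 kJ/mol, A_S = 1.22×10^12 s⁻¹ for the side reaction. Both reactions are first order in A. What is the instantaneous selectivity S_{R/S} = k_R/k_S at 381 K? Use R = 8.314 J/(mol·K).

0.252

k_R/k_S = (A_R/A_S)·exp[−(E_R−E_S)/(RT)] = (A_R/A_S)·exp[(E_S−E_R)/(RT)].
(E_S−E_R)/(RT) = (115−74.7)×10³/(8.314×381) = 40300/3168 = 12.72.
k_R/k_S = (9.19×10^5/1.22×10^12)·exp(12.72) = 7.533×10^-7 × 3.352×10^5 = 0.252.
Since E_R < E_S, lowering the temperature improves selectivity toward R.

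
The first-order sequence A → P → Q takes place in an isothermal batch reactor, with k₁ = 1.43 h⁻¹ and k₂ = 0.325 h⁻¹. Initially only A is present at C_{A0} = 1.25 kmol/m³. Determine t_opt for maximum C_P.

1.34 h

Setting dC_P/dt = 0 gives t_opt = ln(k₂/k₁)/(k₂−k₁).
= ln(0.325/1.43)/(0.325−1.43) = ln(0.2273)/-1.105 = -1.482/-1.105 = 1.34 h.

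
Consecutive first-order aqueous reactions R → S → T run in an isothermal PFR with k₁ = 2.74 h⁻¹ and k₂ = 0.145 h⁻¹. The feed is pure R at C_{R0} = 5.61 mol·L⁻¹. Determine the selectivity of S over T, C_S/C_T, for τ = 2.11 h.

3.48

For first-order series with pure R initially, C_S(τ) = k₁C_{R0}/(k₂−k₁)·(e^(−k₁τ) − e^(−k₂τ)).
e^(−k₁τ) = e^(−2.74×2.11) = e^(−5.781) = 0.003084; e^(−k₂τ) = e^(−0.3059) = 0.7364.
C_S = 2.74×5.61/(0.145−2.74) × (0.003084−0.7364) = (-5.923)×(-0.7333) = 4.344 mol·L⁻¹.
C_R = C_{R0}e^(−k₁τ) = 0.01730 mol·L⁻¹, so C_T = C_{R0}−C_R−C_S = 1.249 mol·L⁻¹; C_S/C_T = 3.48.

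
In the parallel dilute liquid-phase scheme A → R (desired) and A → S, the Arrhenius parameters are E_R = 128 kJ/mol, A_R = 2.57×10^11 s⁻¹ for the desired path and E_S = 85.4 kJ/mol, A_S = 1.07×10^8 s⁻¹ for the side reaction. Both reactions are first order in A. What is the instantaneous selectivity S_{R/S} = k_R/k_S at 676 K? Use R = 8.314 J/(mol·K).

1.23

k_R/k_S = (A_R/A_S)·exp[−(E_R−E_S)/(RT)] = (A_R/A_S)·exp[(E_S−E_R)/(RT)].
(E_S−E_R)/(RT) = (85.4−128)×10³/(8.314×676) = -42600/5620 = -7.580.
k_R/k_S = (2.57×10^11/1.07×10^8)·exp(-7.580) = 2402 × 5.107×10^-4 = 1.23.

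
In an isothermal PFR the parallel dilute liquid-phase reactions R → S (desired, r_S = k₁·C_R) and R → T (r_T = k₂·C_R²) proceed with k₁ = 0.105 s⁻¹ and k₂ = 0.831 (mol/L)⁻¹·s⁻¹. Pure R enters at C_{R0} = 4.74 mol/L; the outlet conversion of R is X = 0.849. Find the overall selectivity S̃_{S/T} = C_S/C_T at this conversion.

C_R = C_{R0}(1−X) = 0.7157 mol/L.
Along a PFR/batch, dC_S/dC_R = −r_S/(r_S+r_T) = −k₁/(k₁+k₂·C_R).
Integrating from C_{R0} to C_R: C_S = (0.105/0.831)·ln[(0.105+0.831·4.74)/(0.105+0.831·0.716)] = 0.1264·ln(4.044/0.6998) = 0.2217 mol/L.
C_T = (C_{R0}−C_R)−C_S = 3.803 mol/L; S̃_{S/T} = 0.2217/3.803 = 0.0583.

0.0583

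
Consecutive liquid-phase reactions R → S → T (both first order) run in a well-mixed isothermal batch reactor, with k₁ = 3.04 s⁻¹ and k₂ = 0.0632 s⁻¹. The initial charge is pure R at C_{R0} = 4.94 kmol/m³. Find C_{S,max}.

4.55 kmol/m³

For a first-order series the maximum intermediate yield is C_{S,max}/C_{R0} = (k₁/k₂)^[k₂/(k₂−k₁)].
= (3.04/0.0632)^(0.0632/(0.0632−3.04)) = (48.10)^(-0.02123) = 0.9211.
C_{S,max} = 0.9211×4.94 = 4.55 kmol/m³.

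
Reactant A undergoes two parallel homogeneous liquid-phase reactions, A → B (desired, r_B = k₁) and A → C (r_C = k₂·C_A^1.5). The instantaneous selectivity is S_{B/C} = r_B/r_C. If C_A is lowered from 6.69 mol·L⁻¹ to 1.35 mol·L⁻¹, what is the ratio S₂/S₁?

11.0

S_{B/C} = (k₁/k₂)·C_A^-1.5, so S₂/S₁ = (C_{A,2}/C_{A,1})^-1.5.
= (1.35/6.69)^(-1.5) = (0.2018)^(-1.5) = 11.0.
Selectivity toward B rises as C_A falls — low-concentration operation is favoured.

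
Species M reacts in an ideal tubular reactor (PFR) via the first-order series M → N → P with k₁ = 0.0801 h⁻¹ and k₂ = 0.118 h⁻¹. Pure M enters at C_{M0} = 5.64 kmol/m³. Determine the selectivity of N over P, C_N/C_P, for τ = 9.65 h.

For first-order series with pure M initially, C_N(τ) = k₁C_{M0}/(k₂−k₁)·(e^(−k₁τ) − e^(−k₂τ)).
e^(−k₁τ) = e^(−0.0801×9.65) = e^(−0.7730) = 0.4616; e^(−k₂τ) = e^(−1.139) = 0.3202.
C_N = 0.0801×5.64/(0.118−0.0801) × (0.4616−0.3202) = 11.92×0.1414 = 1.686 kmol/m³.
C_M = C_{M0}e^(−k₁τ) = 2.604 kmol/m³, so C_P = C_{M0}−C_M−C_N = 1.351 kmol/m³; C_N/C_P = 1.25.

1.25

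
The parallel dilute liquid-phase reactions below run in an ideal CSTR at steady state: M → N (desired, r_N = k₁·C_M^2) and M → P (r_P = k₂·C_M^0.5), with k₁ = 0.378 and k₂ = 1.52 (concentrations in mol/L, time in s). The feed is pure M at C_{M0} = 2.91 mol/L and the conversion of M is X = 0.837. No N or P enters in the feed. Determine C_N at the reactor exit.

0.183 mol/L

Exit C_M = C_{M0}(1−X) = 2.91×0.163 = 0.4743 mol/L.
In a CSTR the entire volume is at exit conditions, so r_N = 0.378×0.4743^2 = 0.08505 and r_P = 1.52×0.4743^0.5 = 1.047.
Fraction of consumed M going to N: r_N/(r_N+r_P) = 0.07514.
C_N = 0.07514·C_{M0}·X = 0.07514×2.91×0.837 = 0.183 mol/L.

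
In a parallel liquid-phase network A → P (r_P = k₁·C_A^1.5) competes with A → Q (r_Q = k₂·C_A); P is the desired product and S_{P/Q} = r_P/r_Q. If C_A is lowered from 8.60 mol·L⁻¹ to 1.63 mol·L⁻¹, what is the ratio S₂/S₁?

S_{P/Q} = (k₁/k₂)·C_A^0.5, so S₂/S₁ = (C_{A,2}/C_{A,1})^0.5.
= (1.63/8.60)^0.5 = (0.1895)^0.5 = 0.435.

0.435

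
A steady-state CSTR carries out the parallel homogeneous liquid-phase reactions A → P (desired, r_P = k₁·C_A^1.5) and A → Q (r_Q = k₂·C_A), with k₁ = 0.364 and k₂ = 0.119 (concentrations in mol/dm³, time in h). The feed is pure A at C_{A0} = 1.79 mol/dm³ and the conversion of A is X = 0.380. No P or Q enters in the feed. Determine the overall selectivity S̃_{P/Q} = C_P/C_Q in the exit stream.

3.22

Exit C_A = C_{A0}(1−X) = 1.79×0.620 = 1.110 mol/dm³.
Rates in a CSTR are evaluated at the outlet concentration: r_P = 0.364×1.110^1.5 = 0.4256, r_Q = 0.119×1.110 = 0.1321.
Overall selectivity = C_P/C_Q = r_Pτ/(r_Qτ) = r_P/r_Q = 3.22.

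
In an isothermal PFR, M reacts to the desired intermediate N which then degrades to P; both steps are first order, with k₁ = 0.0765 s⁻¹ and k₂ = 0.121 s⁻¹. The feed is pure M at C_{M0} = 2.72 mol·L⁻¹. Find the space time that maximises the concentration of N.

10.3 s

For first-order series the maximum of C_N occurs at τ_opt = ln(k₂/k₁)/(k₂−k₁).
= ln(0.121/0.0765)/(0.121−0.0765) = ln(1.582)/0.04450 = 0.4585/0.04450 = 10.3 s.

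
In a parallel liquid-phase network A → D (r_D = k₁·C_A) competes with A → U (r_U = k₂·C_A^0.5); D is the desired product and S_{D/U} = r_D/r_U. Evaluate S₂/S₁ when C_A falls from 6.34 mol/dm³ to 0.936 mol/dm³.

S_{D/U} = (k₁/k₂)·C_A^0.5, so S₂/S₁ = (C_{A,2}/C_{A,1})^0.5.
= (0.936/6.34)^0.5 = (0.1476)^0.5 = 0.384.

0.384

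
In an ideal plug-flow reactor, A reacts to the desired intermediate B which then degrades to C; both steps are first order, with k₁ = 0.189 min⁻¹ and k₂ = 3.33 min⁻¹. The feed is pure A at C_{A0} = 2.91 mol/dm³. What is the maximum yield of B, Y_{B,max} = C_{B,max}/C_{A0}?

0.0478

At the optimum, C_{B,max}/C_{A0} = (k₁/k₂)^[k₂/(k₂−k₁)].
= (0.189/3.33)^(3.33/(3.33−0.189)) = (0.05676)^(1.060) = 0.04776.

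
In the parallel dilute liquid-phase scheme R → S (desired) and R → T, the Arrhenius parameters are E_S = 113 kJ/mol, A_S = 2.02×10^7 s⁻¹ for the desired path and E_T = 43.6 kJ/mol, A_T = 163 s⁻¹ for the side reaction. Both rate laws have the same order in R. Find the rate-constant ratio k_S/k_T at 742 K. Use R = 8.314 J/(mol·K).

1.61

k_S/k_T = (A_S/A_T)·exp[−(E_S−E_T)/(RT)] = (A_S/A_T)·exp[(E_T−E_S)/(RT)].
(E_T−E_S)/(RT) = (43.6−113)×10³/(8.314×742) = -69400/6169 = -11.25.
k_S/k_T = (2.02×10^7/163)·exp(-11.25) = 1.239×10^5 × 1.301×10^-5 = 1.61.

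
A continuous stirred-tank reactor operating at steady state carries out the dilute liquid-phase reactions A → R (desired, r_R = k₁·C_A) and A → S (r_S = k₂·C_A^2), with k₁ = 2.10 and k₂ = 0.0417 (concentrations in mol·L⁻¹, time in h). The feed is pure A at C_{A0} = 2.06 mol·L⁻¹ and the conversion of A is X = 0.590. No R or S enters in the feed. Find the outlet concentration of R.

Exit C_A = C_{A0}(1−X) = 2.06×0.410 = 0.8446 mol·L⁻¹.
In a CSTR the entire volume is at exit conditions, so r_R = 2.10×0.8446 = 1.774 and r_S = 0.0417×0.8446^2 = 0.02975.
Fraction of consumed A going to R: r_R/(r_R+r_S) = 0.9835.
C_R = 0.9835·C_{A0}·X = 0.9835×2.06×0.590 = 1.20 mol·L⁻¹.

1.20 mol·L⁻¹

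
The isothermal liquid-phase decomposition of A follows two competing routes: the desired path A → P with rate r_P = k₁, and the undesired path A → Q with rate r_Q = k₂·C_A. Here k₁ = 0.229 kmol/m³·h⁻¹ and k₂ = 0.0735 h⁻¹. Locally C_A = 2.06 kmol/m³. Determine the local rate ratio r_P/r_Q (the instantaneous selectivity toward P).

1.51

S_{P/Q} = r_P/r_Q = (k₁)/(k₂·C_A) = (k₁/k₂)·C_A⁻¹.
= (0.229) / (0.0735×2.060) = 0.2290/0.1514 = 1.51.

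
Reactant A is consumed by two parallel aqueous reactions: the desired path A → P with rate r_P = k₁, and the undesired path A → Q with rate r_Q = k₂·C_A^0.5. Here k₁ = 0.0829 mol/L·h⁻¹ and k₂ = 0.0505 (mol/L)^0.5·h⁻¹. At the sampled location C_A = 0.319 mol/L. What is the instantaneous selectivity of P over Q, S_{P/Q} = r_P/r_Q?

S_{P/Q} = r_P/r_Q = (k₁)/(k₂·C_A^0.5) = (k₁/k₂)·C_A^-0.5.
= (0.0829) / (0.0505×0.3190^0.5) = 0.08290/0.02852 = 2.91.

2.91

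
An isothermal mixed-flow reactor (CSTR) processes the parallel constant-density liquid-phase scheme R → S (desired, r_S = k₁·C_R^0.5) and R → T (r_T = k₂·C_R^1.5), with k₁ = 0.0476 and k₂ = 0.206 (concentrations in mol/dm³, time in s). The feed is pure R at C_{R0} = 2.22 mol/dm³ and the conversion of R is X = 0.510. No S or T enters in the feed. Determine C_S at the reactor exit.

0.198 mol/dm³

Exit C_R = C_{R0}(1−X) = 2.22×0.490 = 1.088 mol/dm³.
Rates in a CSTR are evaluated at the outlet concentration: r_S = 0.0476×1.088^0.5 = 0.04965, r_T = 0.206×1.088^1.5 = 0.2337.
Fraction of consumed R going to S: r_S/(r_S+r_T) = 0.1752.
C_S = 0.1752·C_{R0}·X = 0.1752×2.22×0.510 = 0.198 mol/dm³.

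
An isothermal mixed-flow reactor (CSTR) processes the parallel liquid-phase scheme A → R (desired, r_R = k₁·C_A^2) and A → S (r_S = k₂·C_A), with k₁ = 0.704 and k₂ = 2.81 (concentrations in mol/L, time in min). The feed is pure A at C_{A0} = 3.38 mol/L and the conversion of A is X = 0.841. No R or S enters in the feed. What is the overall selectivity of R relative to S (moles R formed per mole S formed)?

Exit C_A = C_{A0}(1−X) = 3.38×0.159 = 0.5374 mol/L.
A CSTR operates uniformly at the exit composition, giving r_R = 0.2033 and r_S = 1.510 (each k·C_A^n at C_A = 0.5374).
Overall selectivity = C_R/C_S = r_Rτ/(r_Sτ) = r_R/r_S = 0.135.

0.135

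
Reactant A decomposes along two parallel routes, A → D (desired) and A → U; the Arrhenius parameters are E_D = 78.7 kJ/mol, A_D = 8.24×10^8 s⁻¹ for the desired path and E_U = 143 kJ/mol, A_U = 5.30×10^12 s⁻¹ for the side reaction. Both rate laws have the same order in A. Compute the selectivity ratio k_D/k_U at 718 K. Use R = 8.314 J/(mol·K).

Since both paths have the same order in A, the concentration cancels and S_{D/U} = k_D/k_U = (A_D/A_U)·exp[(E_U−E_D)/(RT)].
(E_U−E_D)/(RT) = (143−78.7)×10³/(8.314×718) = 64300/5969 = 10.77.
k_D/k_U = (8.24×10^8/5.30×10^12)·exp(10.77) = 1.555×10^-4 × 47644 = 7.41.

7.41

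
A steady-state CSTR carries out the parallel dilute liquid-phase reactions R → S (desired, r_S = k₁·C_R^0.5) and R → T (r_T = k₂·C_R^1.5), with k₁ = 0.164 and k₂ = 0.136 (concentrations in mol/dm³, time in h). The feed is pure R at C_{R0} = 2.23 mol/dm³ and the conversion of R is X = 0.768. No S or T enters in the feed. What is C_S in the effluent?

Exit C_R = C_{R0}(1−X) = 2.23×0.232 = 0.5174 mol/dm³.
In a CSTR the entire volume is at exit conditions, so r_S = 0.164×0.5174^0.5 = 0.1180 and r_T = 0.136×0.5174^1.5 = 0.05061.
Fraction of consumed R going to S: r_S/(r_S+r_T) = 0.6998.
C_S = 0.6998·C_{R0}·X = 0.6998×2.23×0.768 = 1.20 mol/dm³.

1.20 mol/dm³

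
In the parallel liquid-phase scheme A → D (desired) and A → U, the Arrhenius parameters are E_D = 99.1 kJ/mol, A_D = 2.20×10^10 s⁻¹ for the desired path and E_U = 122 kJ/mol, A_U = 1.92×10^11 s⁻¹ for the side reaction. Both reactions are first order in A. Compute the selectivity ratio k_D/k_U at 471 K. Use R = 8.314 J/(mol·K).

k_D/k_U = (A_D/A_U)·exp[−(E_D−E_U)/(RT)] = (A_D/A_U)·exp[(E_U−E_D)/(RT)].
(E_U−E_D)/(RT) = (122−99.1)×10³/(8.314×471) = 22900/3916 = 5.848.
k_D/k_U = (2.20×10^10/1.92×10^11)·exp(5.848) = 0.1146 × 346.5 = 39.7.

39.7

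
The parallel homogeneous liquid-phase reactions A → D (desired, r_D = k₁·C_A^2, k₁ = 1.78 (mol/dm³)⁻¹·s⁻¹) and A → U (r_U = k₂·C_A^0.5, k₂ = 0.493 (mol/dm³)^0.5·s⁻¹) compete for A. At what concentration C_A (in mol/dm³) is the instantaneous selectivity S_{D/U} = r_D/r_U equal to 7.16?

S_{D/U} = (k₁/k₂)·C_A^1.5 ⇒ C_A = (S·k₂/k₁)^(1/1.5).
= (7.16×0.493/1.78)^(0.6667) = (1.983)^(0.6667) = 1.58 mol/dm³.

1.58 mol/dm³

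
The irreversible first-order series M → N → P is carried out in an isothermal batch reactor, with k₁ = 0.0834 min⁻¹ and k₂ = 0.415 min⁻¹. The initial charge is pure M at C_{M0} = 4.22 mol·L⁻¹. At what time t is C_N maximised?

4.84 min

For first-order series the maximum of C_N occurs at t_opt = ln(k₂/k₁)/(k₂−k₁).
= ln(0.415/0.0834)/(0.415−0.0834) = ln(4.976)/0.3316 = 1.605/0.3316 = 4.84 min.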